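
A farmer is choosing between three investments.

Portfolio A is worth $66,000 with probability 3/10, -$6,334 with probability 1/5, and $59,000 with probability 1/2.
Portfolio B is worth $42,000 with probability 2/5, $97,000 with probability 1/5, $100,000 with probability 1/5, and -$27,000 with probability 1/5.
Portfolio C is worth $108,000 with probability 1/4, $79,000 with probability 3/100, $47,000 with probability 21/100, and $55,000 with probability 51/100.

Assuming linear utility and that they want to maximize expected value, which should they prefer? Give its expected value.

Portfolio C ($67,290)

Portfolio A = 3/10 × 66000 + 1/5 × (-6334) + 1/2 × 59000 = 19800 − 1266.8 + 29500 = 48033.2
Portfolio B = 2/5 × 42000 + 1/5 × 97000 + 1/5 × 100000 + 1/5 × (-27000) = 16800 + 19400 + 20000 − 5400 = 50800
Portfolio C = 1/4 × 108000 + 3/100 × 79000 + 21/100 × 47000 + 51/100 × 55000 = 27000 + 2370 + 9870 + 28050 = 67290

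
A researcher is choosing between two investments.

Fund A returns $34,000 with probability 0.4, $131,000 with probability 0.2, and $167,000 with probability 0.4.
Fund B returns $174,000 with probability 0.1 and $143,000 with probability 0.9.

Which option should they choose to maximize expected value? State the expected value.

Fund B ($146,100)

Fund A = 0.4 × 34000 + 0.2 × 131000 + 0.4 × 167000 = 13600 + 26200 + 66800 = 106600
Fund B = 0.1 × 174000 + 0.9 × 143000 = 17400 + 128700 = 146100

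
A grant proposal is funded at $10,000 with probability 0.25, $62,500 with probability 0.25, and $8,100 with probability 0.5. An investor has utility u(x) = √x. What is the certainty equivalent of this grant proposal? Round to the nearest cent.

E[u] = 0.25·√10000 + 0.25·√62500 + 0.5·√8100 = 0.25·100 + 0.25·250 + 0.5·90 = 132.5
CE = (132.5)² = 17556.25

$17,556.25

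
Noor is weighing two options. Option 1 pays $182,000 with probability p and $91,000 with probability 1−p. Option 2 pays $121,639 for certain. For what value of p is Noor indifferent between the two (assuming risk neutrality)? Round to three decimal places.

p = 0.337

p·182000 + (1−p)·91000 = 121639
91000p + 91000 = 121639
p = (121639 − 91000) / 91000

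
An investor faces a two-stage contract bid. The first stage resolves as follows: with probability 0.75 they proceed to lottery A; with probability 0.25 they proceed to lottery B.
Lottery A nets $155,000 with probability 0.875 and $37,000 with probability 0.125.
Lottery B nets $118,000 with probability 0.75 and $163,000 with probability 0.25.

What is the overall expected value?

EV(A) = 0.875 × 155000 + 0.125 × 37000 = 135625 + 4625 = 140250
EV(B) = 0.75 × 118000 + 0.25 × 163000 = 88500 + 40750 = 129250
Overall = 0.75 × 140250 + 0.25 × 129250 = 105187.5 + 32312.5 = 137500

$137,500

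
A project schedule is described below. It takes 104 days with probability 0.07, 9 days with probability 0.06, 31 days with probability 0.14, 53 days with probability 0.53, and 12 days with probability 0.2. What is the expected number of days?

42.65 days

EV = 0.07 × 104 + 0.06 × 9 + 0.14 × 31 + 0.53 × 53 + 0.2 × 12 = 7.28 + 0.54 + 4.34 + 28.09 + 2.4 = 42.65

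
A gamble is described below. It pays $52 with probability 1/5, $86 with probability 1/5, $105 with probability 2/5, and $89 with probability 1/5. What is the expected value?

$87.40

EV = 1/5 × 52 + 1/5 × 86 + 2/5 × 105 + 1/5 × 89 = 10.4 + 17.2 + 42 + 17.8 = 87.4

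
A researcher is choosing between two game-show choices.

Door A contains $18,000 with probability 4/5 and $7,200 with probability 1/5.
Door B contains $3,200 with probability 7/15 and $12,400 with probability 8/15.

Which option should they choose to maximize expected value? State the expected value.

Door A = 4/5 × 18000 + 1/5 × 7200 = 14400 + 1440 = 15840
Door B = 7/15 × 3200 + 8/15 × 12400 = 1493.3333 + 6613.3333 = 8106.6667

Door A ($15,840)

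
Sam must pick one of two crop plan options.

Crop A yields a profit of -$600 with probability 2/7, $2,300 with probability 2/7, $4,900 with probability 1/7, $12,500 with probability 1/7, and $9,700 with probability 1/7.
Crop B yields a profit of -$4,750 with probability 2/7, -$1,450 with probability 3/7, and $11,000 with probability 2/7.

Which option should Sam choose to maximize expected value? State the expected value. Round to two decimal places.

Crop A ($4,357.14)

Crop A = 2/7 × (-600) + 2/7 × 2300 + 1/7 × 4900 + 1/7 × 12500 + 1/7 × 9700 = -171.4286 + 657.1429 + 700 + 1785.7143 + 1385.7143 = 4357.1429
Crop B = 2/7 × (-4750) + 3/7 × (-1450) + 2/7 × 11000 = -1357.1429 − 621.4286 + 3142.8571 = 1164.2857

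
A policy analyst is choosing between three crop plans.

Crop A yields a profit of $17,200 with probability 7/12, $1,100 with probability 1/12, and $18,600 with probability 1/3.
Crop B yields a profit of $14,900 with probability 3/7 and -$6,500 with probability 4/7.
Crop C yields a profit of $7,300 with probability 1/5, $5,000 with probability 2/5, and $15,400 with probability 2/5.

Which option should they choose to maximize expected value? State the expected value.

Crop A = 7/12 × 17200 + 1/12 × 1100 + 1/3 × 18600 = 10033.3333 + 91.6667 + 6200 = 16325
Crop B = 3/7 × 14900 + 4/7 × (-6500) = 6385.7143 − 3714.2857 = 2671.4286
Crop C = 1/5 × 7300 + 2/5 × 5000 + 2/5 × 15400 = 1460 + 2000 + 6160 = 9620

Crop A ($16,325)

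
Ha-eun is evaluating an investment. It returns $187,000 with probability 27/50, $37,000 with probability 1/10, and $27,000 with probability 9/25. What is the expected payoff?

EV = 27/50 × 187000 + 1/10 × 37000 + 9/25 × 27000 = 100980 + 3700 + 9720 = 114400

$114,400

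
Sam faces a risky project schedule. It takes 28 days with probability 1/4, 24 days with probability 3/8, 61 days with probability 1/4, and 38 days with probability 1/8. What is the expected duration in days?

36 days

EV = 1/4 × 28 + 3/8 × 24 + 1/4 × 61 + 1/8 × 38 = 7 + 9 + 15.25 + 4.75 = 36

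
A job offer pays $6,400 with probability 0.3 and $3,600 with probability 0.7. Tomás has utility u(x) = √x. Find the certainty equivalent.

E[u] = 0.3·√6400 + 0.7·√3600 = 0.3·80 + 0.7·60 = 66
CE = (66)² = 4356

$4,356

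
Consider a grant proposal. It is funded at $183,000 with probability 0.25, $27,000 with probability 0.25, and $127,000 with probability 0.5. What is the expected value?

EV = 0.25 × 183000 + 0.25 × 27000 + 0.5 × 127000 = 45750 + 6750 + 63500 = 116000

$116,000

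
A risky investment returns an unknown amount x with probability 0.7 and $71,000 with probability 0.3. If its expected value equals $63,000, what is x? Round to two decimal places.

x = $59,571.43

0.7·x + 0.3·71000 = 63000
0.7·x = 63000 − 21300 = 41700
x = 41700 / 0.7 = 59571.4286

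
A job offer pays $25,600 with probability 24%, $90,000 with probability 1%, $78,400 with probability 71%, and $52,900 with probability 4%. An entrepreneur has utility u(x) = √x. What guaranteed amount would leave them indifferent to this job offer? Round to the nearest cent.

E[u] = 0.24·√25600 + 0.01·√90000 + 0.71·√78400 + 0.04·√52900 = 0.24·160 + 0.01·300 + 0.71·280 + 0.04·230 = 249.4
CE = (249.4)² = 62200.36

$62,200.36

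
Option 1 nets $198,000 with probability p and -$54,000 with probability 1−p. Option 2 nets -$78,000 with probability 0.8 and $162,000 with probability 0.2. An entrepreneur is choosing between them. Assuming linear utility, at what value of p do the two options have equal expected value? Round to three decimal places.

p = 0.095

EV(Option 2) = 0.8 × (-78000) + 0.2 × 162000 = -62400 + 32400 = -30000
p·198000 + (1−p)·(-54000) = -30000
252000p − 54000 = -30000
p = (-30000 + 54000) / 252000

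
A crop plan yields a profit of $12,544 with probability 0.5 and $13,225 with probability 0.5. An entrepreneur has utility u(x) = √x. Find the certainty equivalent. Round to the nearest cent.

E[u] = 0.5·√12544 + 0.5·√13225 = 0.5·112 + 0.5·115 = 113.5
CE = (113.5)² = 12882.25

$12,882.25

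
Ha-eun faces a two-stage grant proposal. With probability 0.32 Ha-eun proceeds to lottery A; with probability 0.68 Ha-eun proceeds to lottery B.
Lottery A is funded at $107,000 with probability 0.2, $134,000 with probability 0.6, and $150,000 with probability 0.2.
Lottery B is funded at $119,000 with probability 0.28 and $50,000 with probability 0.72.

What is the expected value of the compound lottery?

$89,313.60

EV(A) = 0.2 × 107000 + 0.6 × 134000 + 0.2 × 150000 = 21400 + 80400 + 30000 = 131800
EV(B) = 0.28 × 119000 + 0.72 × 50000 = 33320 + 36000 = 69320
Overall = 0.32 × 131800 + 0.68 × 69320 = 42176 + 47137.6 = 89313.6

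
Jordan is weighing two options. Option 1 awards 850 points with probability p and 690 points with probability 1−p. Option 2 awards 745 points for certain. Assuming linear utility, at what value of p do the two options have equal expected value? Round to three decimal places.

p·850 + (1−p)·690 = 745
160p + 690 = 745
p = (745 − 690) / 160

p = 0.344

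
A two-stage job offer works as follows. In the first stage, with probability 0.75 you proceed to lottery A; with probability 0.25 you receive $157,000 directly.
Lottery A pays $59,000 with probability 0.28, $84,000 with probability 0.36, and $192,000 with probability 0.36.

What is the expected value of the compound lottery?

EV(A) = 0.28 × 59000 + 0.36 × 84000 + 0.36 × 192000 = 16520 + 30240 + 69120 = 115880
Branch B: 157000 (certain)
Overall = 0.75 × 115880 + 0.25 × 157000 = 86910 + 39250 = 126160

$126,160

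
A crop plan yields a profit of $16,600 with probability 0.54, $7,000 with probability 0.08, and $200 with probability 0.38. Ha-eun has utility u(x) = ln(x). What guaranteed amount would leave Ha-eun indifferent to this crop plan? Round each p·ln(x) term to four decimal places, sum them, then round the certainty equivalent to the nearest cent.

$2,889.97

E[u] = 0.54·ln(16600) + 0.08·ln(7000) + 0.38·ln(200) = 5.2473 + 0.7083 + 2.0134 = 7.9690
CE = e^7.9690 ≈ 2889.97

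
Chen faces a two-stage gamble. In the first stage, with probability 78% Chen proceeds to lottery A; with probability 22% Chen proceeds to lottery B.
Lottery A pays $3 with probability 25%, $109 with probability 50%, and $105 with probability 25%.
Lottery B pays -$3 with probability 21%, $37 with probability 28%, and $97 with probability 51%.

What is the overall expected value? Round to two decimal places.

$76.59

EV(A) = 0.25 × 3 + 0.5 × 109 + 0.25 × 105 = 0.75 + 54.5 + 26.25 = 81.5
EV(B) = 0.21 × (-3) + 0.28 × 37 + 0.51 × 97 = -0.63 + 10.36 + 49.47 = 59.2
Overall = 0.78 × 81.5 + 0.22 × 59.2 = 63.57 + 13.024 = 76.594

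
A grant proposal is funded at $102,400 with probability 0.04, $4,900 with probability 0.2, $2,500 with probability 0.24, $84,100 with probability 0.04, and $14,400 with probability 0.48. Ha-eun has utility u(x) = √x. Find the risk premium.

$4,288

E[u] = 0.04·√102400 + 0.2·√4900 + 0.24·√2500 + 0.04·√84100 + 0.48·√14400 = 0.04·320 + 0.2·70 + 0.24·50 + 0.04·290 + 0.48·120 = 108
CE = (108)² = 11664
Risk premium = EV − CE = 15952 − 11664 = 4288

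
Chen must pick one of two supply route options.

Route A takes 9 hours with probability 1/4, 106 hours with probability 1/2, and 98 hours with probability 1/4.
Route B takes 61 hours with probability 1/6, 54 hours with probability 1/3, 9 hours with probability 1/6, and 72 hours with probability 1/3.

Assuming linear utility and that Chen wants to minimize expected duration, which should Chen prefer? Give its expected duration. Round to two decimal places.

Route A = 1/4 × 9 + 1/2 × 106 + 1/4 × 98 = 2.25 + 53 + 24.5 = 79.75
Route B = 1/6 × 61 + 1/3 × 54 + 1/6 × 9 + 1/3 × 72 = 10.1667 + 18 + 1.5 + 24 = 53.6667

Route B (53.67 hours)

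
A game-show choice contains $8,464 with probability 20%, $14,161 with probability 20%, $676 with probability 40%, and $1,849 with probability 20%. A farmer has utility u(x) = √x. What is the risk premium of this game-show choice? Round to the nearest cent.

$1,419.76

E[u] = 0.2·√8464 + 0.2·√14161 + 0.4·√676 + 0.2·√1849 = 0.2·92 + 0.2·119 + 0.4·26 + 0.2·43 = 61.2
CE = (61.2)² = 3745.44
Risk premium = EV − CE = 5165.2 − 3745.44 = 1419.76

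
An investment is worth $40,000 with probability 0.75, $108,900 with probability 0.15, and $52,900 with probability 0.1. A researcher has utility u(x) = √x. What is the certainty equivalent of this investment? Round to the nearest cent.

E[u] = 0.75·√40000 + 0.15·√108900 + 0.1·√52900 = 0.75·200 + 0.15·330 + 0.1·230 = 222.5
CE = (222.5)² = 49506.25

$49,506.25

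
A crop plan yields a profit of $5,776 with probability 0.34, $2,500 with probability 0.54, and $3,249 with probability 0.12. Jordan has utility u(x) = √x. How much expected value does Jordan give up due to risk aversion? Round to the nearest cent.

E[u] = 0.34·√5776 + 0.54·√2500 + 0.12·√3249 = 0.34·76 + 0.54·50 + 0.12·57 = 59.68
CE = (59.68)² = 3561.7024
Risk premium = EV − CE = 3703.72 − 3561.7024 = 142.0176

$142.02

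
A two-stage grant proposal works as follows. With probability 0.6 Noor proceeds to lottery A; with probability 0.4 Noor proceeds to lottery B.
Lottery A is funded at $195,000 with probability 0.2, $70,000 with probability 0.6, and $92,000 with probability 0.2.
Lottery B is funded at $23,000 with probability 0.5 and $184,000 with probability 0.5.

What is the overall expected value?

$101,040

EV(A) = 0.2 × 195000 + 0.6 × 70000 + 0.2 × 92000 = 39000 + 42000 + 18400 = 99400
EV(B) = 0.5 × 23000 + 0.5 × 184000 = 11500 + 92000 = 103500
Overall = 0.6 × 99400 + 0.4 × 103500 = 59640 + 41400 = 101040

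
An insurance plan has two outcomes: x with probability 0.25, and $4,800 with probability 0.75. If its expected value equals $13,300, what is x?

x = $38,800

0.25·x + 0.75·4800 = 13300
0.25·x = 13300 − 3600 = 9700
x = 9700 / 0.25 = 38800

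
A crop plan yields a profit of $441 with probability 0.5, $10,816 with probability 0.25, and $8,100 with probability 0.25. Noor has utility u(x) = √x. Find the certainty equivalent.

E[u] = 0.5·√441 + 0.25·√10816 + 0.25·√8100 = 0.5·21 + 0.25·104 + 0.25·90 = 59
CE = (59)² = 3481

$3,481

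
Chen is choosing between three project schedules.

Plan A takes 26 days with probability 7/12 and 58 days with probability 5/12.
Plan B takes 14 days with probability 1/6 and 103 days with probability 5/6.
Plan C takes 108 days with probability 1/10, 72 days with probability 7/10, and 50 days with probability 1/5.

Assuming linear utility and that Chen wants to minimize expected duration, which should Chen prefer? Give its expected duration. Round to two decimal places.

Plan A (39.33 days)

Plan A = 7/12 × 26 + 5/12 × 58 = 15.1667 + 24.1667 = 39.3333
Plan B = 1/6 × 14 + 5/6 × 103 = 2.3333 + 85.8333 = 88.1667
Plan C = 1/10 × 108 + 7/10 × 72 + 1/5 × 50 = 10.8 + 50.4 + 10 = 71.2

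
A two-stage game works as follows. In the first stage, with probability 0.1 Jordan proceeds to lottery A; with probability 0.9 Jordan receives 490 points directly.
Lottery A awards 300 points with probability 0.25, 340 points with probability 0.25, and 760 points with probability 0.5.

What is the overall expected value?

495 points

EV(A) = 0.25 × 300 + 0.25 × 340 + 0.5 × 760 = 75 + 85 + 380 = 540
Branch B: 490 (certain)
Overall = 0.1 × 540 + 0.9 × 490 = 54 + 441 = 495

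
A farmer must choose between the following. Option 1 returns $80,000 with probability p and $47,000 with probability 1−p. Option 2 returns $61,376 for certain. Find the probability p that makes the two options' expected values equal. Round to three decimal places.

p = 0.436

p·80000 + (1−p)·47000 = 61376
33000p + 47000 = 61376
p = (61376 − 47000) / 33000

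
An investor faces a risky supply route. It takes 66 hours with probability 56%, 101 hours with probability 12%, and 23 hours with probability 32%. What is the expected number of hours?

EV = 0.56 × 66 + 0.12 × 101 + 0.32 × 23 = 36.96 + 12.12 + 7.36 = 56.44

56.44 hours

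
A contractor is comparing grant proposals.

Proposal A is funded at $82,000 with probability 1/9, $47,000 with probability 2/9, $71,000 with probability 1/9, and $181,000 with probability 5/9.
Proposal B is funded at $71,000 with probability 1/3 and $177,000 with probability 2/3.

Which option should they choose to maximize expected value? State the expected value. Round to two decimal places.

Proposal A = 1/9 × 82000 + 2/9 × 47000 + 1/9 × 71000 + 5/9 × 181000 = 9111.1111 + 10444.4444 + 7888.8889 + 100555.5556 = 128000
Proposal B = 1/3 × 71000 + 2/3 × 177000 = 23666.6667 + 118000 = 141666.6667

Proposal B ($141,666.67)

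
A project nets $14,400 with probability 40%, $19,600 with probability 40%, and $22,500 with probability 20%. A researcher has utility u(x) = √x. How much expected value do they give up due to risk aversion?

$144

E[u] = 0.4·√14400 + 0.4·√19600 + 0.2·√22500 = 0.4·120 + 0.4·140 + 0.2·150 = 134
CE = (134)² = 17956
Risk premium = EV − CE = 18100 − 17956 = 144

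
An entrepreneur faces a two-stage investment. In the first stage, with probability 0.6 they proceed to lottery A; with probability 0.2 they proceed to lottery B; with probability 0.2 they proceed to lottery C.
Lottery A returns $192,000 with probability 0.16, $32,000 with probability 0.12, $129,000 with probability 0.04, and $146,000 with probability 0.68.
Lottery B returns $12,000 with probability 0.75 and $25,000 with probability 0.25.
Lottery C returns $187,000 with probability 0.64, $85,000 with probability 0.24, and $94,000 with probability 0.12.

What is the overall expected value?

EV(A) = 0.16 × 192000 + 0.12 × 32000 + 0.04 × 129000 + 0.68 × 146000 = 30720 + 3840 + 5160 + 99280 = 139000
EV(B) = 0.75 × 12000 + 0.25 × 25000 = 9000 + 6250 = 15250
EV(C) = 0.64 × 187000 + 0.24 × 85000 + 0.12 × 94000 = 119680 + 20400 + 11280 = 151360
Overall = 0.6 × 139000 + 0.2 × 15250 + 0.2 × 151360 = 83400 + 3050 + 30272 = 116722

$116,722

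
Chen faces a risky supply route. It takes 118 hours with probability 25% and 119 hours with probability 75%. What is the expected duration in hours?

118.75 hours

EV = 0.25 × 118 + 0.75 × 119 = 29.5 + 89.25 = 118.75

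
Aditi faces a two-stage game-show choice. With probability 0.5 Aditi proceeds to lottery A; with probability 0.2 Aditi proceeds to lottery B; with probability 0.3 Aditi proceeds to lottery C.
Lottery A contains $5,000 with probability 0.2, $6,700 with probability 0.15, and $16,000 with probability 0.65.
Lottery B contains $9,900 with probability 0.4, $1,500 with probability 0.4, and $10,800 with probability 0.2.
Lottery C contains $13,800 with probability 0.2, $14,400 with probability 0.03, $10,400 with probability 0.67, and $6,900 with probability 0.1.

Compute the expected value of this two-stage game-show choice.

$10,801.50

EV(A) = 0.2 × 5000 + 0.15 × 6700 + 0.65 × 16000 = 1000 + 1005 + 10400 = 12405
EV(B) = 0.4 × 9900 + 0.4 × 1500 + 0.2 × 10800 = 3960 + 600 + 2160 = 6720
EV(C) = 0.2 × 13800 + 0.03 × 14400 + 0.67 × 10400 + 0.1 × 6900 = 2760 + 432 + 6968 + 690 = 10850
Overall = 0.5 × 12405 + 0.2 × 6720 + 0.3 × 10850 = 6202.5 + 1344 + 3255 = 10801.5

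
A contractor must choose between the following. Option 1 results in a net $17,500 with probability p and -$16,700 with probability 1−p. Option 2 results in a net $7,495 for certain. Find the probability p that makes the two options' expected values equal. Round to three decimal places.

p·17500 + (1−p)·(-16700) = 7495
34200p − 16700 = 7495
p = (7495 + 16700) / 34200

p = 0.707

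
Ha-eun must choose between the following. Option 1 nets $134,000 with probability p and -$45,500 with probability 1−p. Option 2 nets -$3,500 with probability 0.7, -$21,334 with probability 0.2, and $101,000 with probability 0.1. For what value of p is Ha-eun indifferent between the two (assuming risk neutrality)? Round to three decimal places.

EV(Option 2) = 0.7 × (-3500) + 0.2 × (-21334) + 0.1 × 101000 = -2450 − 4266.8 + 10100 = 3383.2
p·134000 + (1−p)·(-45500) = 3383.2
179500p − 45500 = 3383.2
p = (3383.2 + 45500) / 179500

p = 0.272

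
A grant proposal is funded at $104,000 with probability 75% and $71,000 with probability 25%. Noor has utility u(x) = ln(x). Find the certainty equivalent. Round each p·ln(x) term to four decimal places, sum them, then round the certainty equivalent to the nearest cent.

$94,532.60

E[u] = 0.75·ln(104000) + 0.25·ln(71000) = 8.6641 + 2.7926 = 11.4567
CE = e^11.4567 ≈ 94532.60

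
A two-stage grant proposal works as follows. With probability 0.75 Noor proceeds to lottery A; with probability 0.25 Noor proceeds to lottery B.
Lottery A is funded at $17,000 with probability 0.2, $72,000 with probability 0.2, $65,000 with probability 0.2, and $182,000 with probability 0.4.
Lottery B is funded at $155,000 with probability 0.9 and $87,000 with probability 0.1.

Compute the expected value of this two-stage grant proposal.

EV(A) = 0.2 × 17000 + 0.2 × 72000 + 0.2 × 65000 + 0.4 × 182000 = 3400 + 14400 + 13000 + 72800 = 103600
EV(B) = 0.9 × 155000 + 0.1 × 87000 = 139500 + 8700 = 148200
Overall = 0.75 × 103600 + 0.25 × 148200 = 77700 + 37050 = 114750

$114,750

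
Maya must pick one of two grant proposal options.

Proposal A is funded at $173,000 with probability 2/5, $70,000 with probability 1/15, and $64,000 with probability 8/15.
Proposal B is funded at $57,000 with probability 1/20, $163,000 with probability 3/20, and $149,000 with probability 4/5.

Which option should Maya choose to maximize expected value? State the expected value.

Proposal A = 2/5 × 173000 + 1/15 × 70000 + 8/15 × 64000 = 69200 + 4666.6667 + 34133.3333 = 108000
Proposal B = 1/20 × 57000 + 3/20 × 163000 + 4/5 × 149000 = 2850 + 24450 + 119200 = 146500

Proposal B ($146,500)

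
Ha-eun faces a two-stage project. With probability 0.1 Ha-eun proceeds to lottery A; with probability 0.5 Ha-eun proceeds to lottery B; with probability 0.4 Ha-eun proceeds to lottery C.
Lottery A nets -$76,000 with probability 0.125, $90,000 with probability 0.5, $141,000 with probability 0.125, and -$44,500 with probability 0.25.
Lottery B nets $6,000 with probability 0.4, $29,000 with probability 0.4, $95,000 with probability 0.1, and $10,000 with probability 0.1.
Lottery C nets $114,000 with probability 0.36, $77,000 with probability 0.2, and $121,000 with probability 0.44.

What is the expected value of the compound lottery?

EV(A) = 0.125 × (-76000) + 0.5 × 90000 + 0.125 × 141000 + 0.25 × (-44500) = -9500 + 45000 + 17625 − 11125 = 42000
EV(B) = 0.4 × 6000 + 0.4 × 29000 + 0.1 × 95000 + 0.1 × 10000 = 2400 + 11600 + 9500 + 1000 = 24500
EV(C) = 0.36 × 114000 + 0.2 × 77000 + 0.44 × 121000 = 41040 + 15400 + 53240 = 109680
Overall = 0.1 × 42000 + 0.5 × 24500 + 0.4 × 109680 = 4200 + 12250 + 43872 = 60322

$60,322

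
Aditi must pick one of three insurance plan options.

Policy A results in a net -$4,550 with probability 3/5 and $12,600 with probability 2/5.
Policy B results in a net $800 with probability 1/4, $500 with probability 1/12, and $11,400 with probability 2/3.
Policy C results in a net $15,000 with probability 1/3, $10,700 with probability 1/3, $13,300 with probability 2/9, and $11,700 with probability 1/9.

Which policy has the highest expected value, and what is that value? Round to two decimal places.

Policy C ($12,822.22)

Policy A = 3/5 × (-4550) + 2/5 × 12600 = -2730 + 5040 = 2310
Policy B = 1/4 × 800 + 1/12 × 500 + 2/3 × 11400 = 200 + 41.6667 + 7600 = 7841.6667
Policy C = 1/3 × 15000 + 1/3 × 10700 + 2/9 × 13300 + 1/9 × 11700 = 5000 + 3566.6667 + 2955.5556 + 1300 = 12822.2222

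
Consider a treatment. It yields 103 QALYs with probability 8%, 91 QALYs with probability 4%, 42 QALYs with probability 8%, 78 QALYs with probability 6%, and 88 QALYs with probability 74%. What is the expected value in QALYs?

85.04 QALYs

EV = 0.08 × 103 + 0.04 × 91 + 0.08 × 42 + 0.06 × 78 + 0.74 × 88 = 8.24 + 3.64 + 3.36 + 4.68 + 65.12 = 85.04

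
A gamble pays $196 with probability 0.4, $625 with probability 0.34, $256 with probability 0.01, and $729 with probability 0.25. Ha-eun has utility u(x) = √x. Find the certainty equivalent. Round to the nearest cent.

$441.42

E[u] = 0.4·√196 + 0.34·√625 + 0.01·√256 + 0.25·√729 = 0.4·14 + 0.34·25 + 0.01·16 + 0.25·27 = 21.01
CE = (21.01)² = 441.4201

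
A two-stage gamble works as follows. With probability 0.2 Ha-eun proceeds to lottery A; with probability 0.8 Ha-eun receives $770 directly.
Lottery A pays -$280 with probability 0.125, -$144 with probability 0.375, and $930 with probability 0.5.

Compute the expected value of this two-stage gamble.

EV(A) = 0.125 × (-280) + 0.375 × (-144) + 0.5 × 930 = -35 − 54 + 465 = 376
Branch B: 770 (certain)
Overall = 0.2 × 376 + 0.8 × 770 = 75.2 + 616 = 691.2

$691.20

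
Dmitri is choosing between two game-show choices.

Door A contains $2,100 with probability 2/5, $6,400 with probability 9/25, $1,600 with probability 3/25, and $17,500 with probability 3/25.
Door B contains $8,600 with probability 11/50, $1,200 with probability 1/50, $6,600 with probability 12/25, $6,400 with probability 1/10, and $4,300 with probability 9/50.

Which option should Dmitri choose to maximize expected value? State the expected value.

Door B ($6,498)

Door A = 2/5 × 2100 + 9/25 × 6400 + 3/25 × 1600 + 3/25 × 17500 = 840 + 2304 + 192 + 2100 = 5436
Door B = 11/50 × 8600 + 1/50 × 1200 + 12/25 × 6600 + 1/10 × 6400 + 9/50 × 4300 = 1892 + 24 + 3168 + 640 + 774 = 6498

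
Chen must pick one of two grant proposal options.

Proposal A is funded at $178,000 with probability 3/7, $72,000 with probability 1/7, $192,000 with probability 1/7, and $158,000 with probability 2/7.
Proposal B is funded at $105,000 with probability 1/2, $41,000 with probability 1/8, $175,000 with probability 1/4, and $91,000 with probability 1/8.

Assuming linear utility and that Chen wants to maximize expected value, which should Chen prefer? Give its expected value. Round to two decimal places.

Proposal A = 3/7 × 178000 + 1/7 × 72000 + 1/7 × 192000 + 2/7 × 158000 = 76285.7143 + 10285.7143 + 27428.5714 + 45142.8571 = 159142.8571
Proposal B = 1/2 × 105000 + 1/8 × 41000 + 1/4 × 175000 + 1/8 × 91000 = 52500 + 5125 + 43750 + 11375 = 112750

Proposal A ($159,142.86)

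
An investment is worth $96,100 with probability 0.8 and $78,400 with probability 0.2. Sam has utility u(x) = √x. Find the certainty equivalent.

E[u] = 0.8·√96100 + 0.2·√78400 = 0.8·310 + 0.2·280 = 304
CE = (304)² = 92416

$92,416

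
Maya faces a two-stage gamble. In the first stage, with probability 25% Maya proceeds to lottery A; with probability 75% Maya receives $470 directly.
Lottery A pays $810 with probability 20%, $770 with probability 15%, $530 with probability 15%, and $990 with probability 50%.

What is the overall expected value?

EV(A) = 0.2 × 810 + 0.15 × 770 + 0.15 × 530 + 0.5 × 990 = 162 + 115.5 + 79.5 + 495 = 852
Branch B: 470 (certain)
Overall = 0.25 × 852 + 0.75 × 470 = 213 + 352.5 = 565.5

$565.50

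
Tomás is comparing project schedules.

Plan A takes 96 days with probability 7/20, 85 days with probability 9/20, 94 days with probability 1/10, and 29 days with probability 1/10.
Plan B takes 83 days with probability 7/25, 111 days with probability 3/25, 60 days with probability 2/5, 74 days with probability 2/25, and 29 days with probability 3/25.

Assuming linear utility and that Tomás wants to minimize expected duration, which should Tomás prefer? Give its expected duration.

Plan A = 7/20 × 96 + 9/20 × 85 + 1/10 × 94 + 1/10 × 29 = 33.6 + 38.25 + 9.4 + 2.9 = 84.15
Plan B = 7/25 × 83 + 3/25 × 111 + 2/5 × 60 + 2/25 × 74 + 3/25 × 29 = 23.24 + 13.32 + 24 + 5.92 + 3.48 = 69.96

Plan B (69.96 days)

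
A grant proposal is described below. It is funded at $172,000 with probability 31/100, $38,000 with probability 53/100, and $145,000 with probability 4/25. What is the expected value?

EV = 31/100 × 172000 + 53/100 × 38000 + 4/25 × 145000 = 53320 + 20140 + 23200 = 96660

$96,660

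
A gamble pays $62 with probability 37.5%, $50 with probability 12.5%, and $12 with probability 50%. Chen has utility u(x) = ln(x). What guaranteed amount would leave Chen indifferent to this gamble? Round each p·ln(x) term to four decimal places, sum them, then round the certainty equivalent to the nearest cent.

$26.55

E[u] = 0.375·ln(62) + 0.125·ln(50) + 0.5·ln(12) = 1.5477 + 0.4890 + 1.2425 = 3.2792
CE = e^3.2792 ≈ 26.55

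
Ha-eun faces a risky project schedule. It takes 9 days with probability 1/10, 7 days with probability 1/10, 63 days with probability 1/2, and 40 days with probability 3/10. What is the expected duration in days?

45.1 days

EV = 1/10 × 9 + 1/10 × 7 + 1/2 × 63 + 3/10 × 40 = 0.9 + 0.7 + 31.5 + 12 = 45.1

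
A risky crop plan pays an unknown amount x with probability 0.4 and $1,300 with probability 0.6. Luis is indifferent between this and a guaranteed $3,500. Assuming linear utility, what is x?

x = $6,800

0.4·x + 0.6·1300 = 3500
0.4·x = 3500 − 780 = 2720
x = 2720 / 0.4 = 6800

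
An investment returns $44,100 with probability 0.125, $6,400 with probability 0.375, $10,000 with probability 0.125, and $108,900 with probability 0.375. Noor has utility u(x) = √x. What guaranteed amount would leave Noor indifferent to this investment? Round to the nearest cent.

E[u] = 0.125·√44100 + 0.375·√6400 + 0.125·√10000 + 0.375·√108900 = 0.125·210 + 0.375·80 + 0.125·100 + 0.375·330 = 192.5
CE = (192.5)² = 37056.25

$37,056.25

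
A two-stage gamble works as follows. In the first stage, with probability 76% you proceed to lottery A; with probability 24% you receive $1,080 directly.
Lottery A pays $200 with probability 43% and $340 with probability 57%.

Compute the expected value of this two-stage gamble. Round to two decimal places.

EV(A) = 0.43 × 200 + 0.57 × 340 = 86 + 193.8 = 279.8
Branch B: 1080 (certain)
Overall = 0.76 × 279.8 + 0.24 × 1080 = 212.648 + 259.2 = 471.848

$471.85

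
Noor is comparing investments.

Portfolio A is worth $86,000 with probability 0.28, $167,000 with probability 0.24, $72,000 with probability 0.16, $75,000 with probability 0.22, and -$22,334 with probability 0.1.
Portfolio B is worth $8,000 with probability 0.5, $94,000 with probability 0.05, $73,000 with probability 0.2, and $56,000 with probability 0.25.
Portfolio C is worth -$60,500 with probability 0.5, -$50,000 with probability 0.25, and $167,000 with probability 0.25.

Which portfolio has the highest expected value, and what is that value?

Portfolio A ($89,946.60)

Portfolio A = 0.28 × 86000 + 0.24 × 167000 + 0.16 × 72000 + 0.22 × 75000 + 0.1 × (-22334) = 24080 + 40080 + 11520 + 16500 − 2233.4 = 89946.6
Portfolio B = 0.5 × 8000 + 0.05 × 94000 + 0.2 × 73000 + 0.25 × 56000 = 4000 + 4700 + 14600 + 14000 = 37300
Portfolio C = 0.5 × (-60500) + 0.25 × (-50000) + 0.25 × 167000 = -30250 − 12500 + 41750 = -1000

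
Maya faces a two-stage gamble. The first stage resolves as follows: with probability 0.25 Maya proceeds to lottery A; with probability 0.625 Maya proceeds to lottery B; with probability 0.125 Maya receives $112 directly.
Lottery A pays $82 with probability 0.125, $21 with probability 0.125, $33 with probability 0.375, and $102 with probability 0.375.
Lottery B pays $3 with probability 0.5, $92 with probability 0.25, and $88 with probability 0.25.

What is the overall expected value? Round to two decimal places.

$58.94

EV(A) = 0.125 × 82 + 0.125 × 21 + 0.375 × 33 + 0.375 × 102 = 10.25 + 2.625 + 12.375 + 38.25 = 63.5
EV(B) = 0.5 × 3 + 0.25 × 92 + 0.25 × 88 = 1.5 + 23 + 22 = 46.5
Branch C: 112 (certain)
Overall = 0.25 × 63.5 + 0.625 × 46.5 + 0.125 × 112 = 15.875 + 29.0625 + 14 = 58.9375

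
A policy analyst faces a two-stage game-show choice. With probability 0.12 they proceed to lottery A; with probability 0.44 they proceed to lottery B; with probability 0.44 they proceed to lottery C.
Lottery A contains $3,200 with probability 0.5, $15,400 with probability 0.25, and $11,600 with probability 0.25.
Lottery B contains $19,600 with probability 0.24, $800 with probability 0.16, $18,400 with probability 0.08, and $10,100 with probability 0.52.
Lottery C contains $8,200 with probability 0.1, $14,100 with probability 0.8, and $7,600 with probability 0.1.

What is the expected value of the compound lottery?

EV(A) = 0.5 × 3200 + 0.25 × 15400 + 0.25 × 11600 = 1600 + 3850 + 2900 = 8350
EV(B) = 0.24 × 19600 + 0.16 × 800 + 0.08 × 18400 + 0.52 × 10100 = 4704 + 128 + 1472 + 5252 = 11556
EV(C) = 0.1 × 8200 + 0.8 × 14100 + 0.1 × 7600 = 820 + 11280 + 760 = 12860
Overall = 0.12 × 8350 + 0.44 × 11556 + 0.44 × 12860 = 1002 + 5084.64 + 5658.4 = 11745.04

$11,745.04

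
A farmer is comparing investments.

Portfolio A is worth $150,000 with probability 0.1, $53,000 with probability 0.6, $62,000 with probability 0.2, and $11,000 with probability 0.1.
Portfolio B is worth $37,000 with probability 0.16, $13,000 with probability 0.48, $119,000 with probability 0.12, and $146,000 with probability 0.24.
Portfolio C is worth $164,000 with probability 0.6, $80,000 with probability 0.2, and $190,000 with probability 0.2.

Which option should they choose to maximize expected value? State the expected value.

Portfolio A = 0.1 × 150000 + 0.6 × 53000 + 0.2 × 62000 + 0.1 × 11000 = 15000 + 31800 + 12400 + 1100 = 60300
Portfolio B = 0.16 × 37000 + 0.48 × 13000 + 0.12 × 119000 + 0.24 × 146000 = 5920 + 6240 + 14280 + 35040 = 61480
Portfolio C = 0.6 × 164000 + 0.2 × 80000 + 0.2 × 190000 = 98400 + 16000 + 38000 = 152400

Portfolio C ($152,400)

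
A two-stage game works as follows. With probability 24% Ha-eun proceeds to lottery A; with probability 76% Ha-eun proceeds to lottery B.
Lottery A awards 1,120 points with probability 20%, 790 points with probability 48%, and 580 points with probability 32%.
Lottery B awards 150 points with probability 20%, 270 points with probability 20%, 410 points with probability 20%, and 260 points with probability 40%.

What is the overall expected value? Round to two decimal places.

394.51 points

EV(A) = 0.2 × 1120 + 0.48 × 790 + 0.32 × 580 = 224 + 379.2 + 185.6 = 788.8
EV(B) = 0.2 × 150 + 0.2 × 270 + 0.2 × 410 + 0.4 × 260 = 30 + 54 + 82 + 104 = 270
Overall = 0.24 × 788.8 + 0.76 × 270 = 189.312 + 205.2 = 394.512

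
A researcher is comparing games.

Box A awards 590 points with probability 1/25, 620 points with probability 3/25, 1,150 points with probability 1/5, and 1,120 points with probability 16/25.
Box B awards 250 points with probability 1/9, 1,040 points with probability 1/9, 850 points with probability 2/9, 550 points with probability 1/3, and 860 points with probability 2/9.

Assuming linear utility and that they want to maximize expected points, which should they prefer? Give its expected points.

Box A (1044.8 points)

Box A = 1/25 × 590 + 3/25 × 620 + 1/5 × 1150 + 16/25 × 1120 = 23.6 + 74.4 + 230 + 716.8 = 1044.8
Box B = 1/9 × 250 + 1/9 × 1040 + 2/9 × 850 + 1/3 × 550 + 2/9 × 860 = 27.7778 + 115.5556 + 188.8889 + 183.3333 + 191.1111 = 706.6667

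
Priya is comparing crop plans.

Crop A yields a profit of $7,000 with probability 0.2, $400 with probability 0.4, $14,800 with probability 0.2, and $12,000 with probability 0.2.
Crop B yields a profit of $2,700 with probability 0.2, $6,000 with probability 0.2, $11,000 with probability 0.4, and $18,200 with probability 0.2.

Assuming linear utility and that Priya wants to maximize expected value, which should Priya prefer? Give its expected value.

Crop A = 0.2 × 7000 + 0.4 × 400 + 0.2 × 14800 + 0.2 × 12000 = 1400 + 160 + 2960 + 2400 = 6920
Crop B = 0.2 × 2700 + 0.2 × 6000 + 0.4 × 11000 + 0.2 × 18200 = 540 + 1200 + 4400 + 3640 = 9780

Crop B ($9,780)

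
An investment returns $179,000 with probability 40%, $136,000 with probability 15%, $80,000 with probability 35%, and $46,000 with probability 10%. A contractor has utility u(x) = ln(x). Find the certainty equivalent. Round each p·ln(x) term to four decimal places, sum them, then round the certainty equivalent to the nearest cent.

E[u] = 0.4·ln(179000) + 0.15·ln(136000) + 0.35·ln(80000) + 0.1·ln(46000) = 4.8381 + 1.7731 + 3.9514 + 1.0736 = 11.6362
CE = e^11.6362 ≈ 113119.49

$113,119.49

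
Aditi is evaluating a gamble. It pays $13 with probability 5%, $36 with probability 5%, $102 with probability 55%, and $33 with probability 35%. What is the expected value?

EV = 0.05 × 13 + 0.05 × 36 + 0.55 × 102 + 0.35 × 33 = 0.65 + 1.8 + 56.1 + 11.55 = 70.1

$70.10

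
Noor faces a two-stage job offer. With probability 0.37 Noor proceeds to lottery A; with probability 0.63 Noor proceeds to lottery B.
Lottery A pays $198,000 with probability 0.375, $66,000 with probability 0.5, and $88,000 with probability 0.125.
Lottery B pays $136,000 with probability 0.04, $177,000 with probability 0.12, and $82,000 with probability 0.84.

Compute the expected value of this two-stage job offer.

EV(A) = 0.375 × 198000 + 0.5 × 66000 + 0.125 × 88000 = 74250 + 33000 + 11000 = 118250
EV(B) = 0.04 × 136000 + 0.12 × 177000 + 0.84 × 82000 = 5440 + 21240 + 68880 = 95560
Overall = 0.37 × 118250 + 0.63 × 95560 = 43752.5 + 60202.8 = 103955.3

$103,955.30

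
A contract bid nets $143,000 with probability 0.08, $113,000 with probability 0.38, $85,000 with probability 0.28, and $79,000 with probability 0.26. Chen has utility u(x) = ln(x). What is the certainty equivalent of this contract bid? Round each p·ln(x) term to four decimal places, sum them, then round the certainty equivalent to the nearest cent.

$96,877.25

E[u] = 0.08·ln(143000) + 0.38·ln(113000) + 0.28·ln(85000) + 0.26·ln(79000) = 0.9496 + 4.4214 + 3.1781 + 2.9321 = 11.4812
CE = e^11.4812 ≈ 96877.25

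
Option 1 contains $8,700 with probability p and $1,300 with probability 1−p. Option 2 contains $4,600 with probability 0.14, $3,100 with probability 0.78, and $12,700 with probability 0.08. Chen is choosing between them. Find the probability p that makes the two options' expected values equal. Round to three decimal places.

EV(Option 2) = 0.14 × 4600 + 0.78 × 3100 + 0.08 × 12700 = 644 + 2418 + 1016 = 4078
p·8700 + (1−p)·1300 = 4078
7400p + 1300 = 4078
p = (4078 − 1300) / 7400

p = 0.375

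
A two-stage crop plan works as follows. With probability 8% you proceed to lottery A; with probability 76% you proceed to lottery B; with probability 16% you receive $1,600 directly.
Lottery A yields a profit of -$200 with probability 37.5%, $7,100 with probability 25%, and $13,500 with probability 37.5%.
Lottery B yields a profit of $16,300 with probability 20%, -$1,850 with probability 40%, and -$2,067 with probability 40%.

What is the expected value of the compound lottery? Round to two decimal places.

EV(A) = 0.375 × (-200) + 0.25 × 7100 + 0.375 × 13500 = -75 + 1775 + 5062.5 = 6762.5
EV(B) = 0.2 × 16300 + 0.4 × (-1850) + 0.4 × (-2067) = 3260 − 740 − 826.8 = 1693.2
Branch C: 1600 (certain)
Overall = 0.08 × 6762.5 + 0.76 × 1693.2 + 0.16 × 1600 = 541 + 1286.832 + 256 = 2083.832

$2,083.83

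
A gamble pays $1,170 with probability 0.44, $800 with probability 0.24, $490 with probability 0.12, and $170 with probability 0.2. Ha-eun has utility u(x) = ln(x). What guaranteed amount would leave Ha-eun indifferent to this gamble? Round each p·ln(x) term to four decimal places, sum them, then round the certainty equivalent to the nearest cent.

E[u] = 0.44·ln(1170) + 0.24·ln(800) + 0.12·ln(490) + 0.2·ln(170) = 3.1085 + 1.6043 + 0.7433 + 1.0272 = 6.4833
CE = e^6.4833 ≈ 654.13

$654.13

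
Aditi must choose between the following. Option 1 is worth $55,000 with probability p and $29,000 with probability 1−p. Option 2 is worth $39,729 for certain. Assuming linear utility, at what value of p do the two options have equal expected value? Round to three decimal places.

p·55000 + (1−p)·29000 = 39729
26000p + 29000 = 39729
p = (39729 − 29000) / 26000

p = 0.413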